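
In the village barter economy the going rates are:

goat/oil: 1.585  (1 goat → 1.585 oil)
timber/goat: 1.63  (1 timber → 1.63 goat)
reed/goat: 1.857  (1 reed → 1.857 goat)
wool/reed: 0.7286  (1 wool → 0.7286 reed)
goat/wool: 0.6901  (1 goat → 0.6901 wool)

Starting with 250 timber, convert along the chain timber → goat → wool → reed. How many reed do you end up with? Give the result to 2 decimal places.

250 timber × 1.63 = 407.5 goat
407.5 goat × 0.6901 = 281.21575 wool
281.21575 wool × 0.7286 = 204.89379545 reed

204.89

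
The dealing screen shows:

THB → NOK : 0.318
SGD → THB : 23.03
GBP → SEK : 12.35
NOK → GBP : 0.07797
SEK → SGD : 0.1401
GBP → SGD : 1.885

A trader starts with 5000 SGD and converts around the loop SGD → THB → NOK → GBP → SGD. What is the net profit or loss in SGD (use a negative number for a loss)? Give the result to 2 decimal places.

5000 SGD × 23.03 = 115150 THB
115150 THB × 0.318 = 36617.7 NOK
36617.7 NOK × 0.07797 = 2855.082069 GBP
2855.082069 GBP × 1.885 = 5381.829700065 SGD
Net change: 5381.829700065 − 5000 = 381.829700065 SGD

381.83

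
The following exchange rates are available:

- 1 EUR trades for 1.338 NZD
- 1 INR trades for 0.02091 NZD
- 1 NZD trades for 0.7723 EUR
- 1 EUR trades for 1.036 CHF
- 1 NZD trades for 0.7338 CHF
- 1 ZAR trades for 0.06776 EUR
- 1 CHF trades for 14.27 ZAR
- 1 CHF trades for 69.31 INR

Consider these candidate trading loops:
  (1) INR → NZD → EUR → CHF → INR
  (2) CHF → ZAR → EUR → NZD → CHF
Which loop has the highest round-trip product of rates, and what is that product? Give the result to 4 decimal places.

1.1596

(1) 0.02091 × 0.7723 × 1.036 × 69.31 = 1.15957
(2) 14.27 × 0.06776 × 1.338 × 0.7338 = 0.94936
Highest is cycle (1) at 1.1596 (>1, arbitrage).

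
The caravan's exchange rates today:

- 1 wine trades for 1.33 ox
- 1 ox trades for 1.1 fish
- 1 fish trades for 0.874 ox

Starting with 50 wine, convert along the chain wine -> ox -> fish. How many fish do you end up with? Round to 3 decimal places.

73.150

50 wine × 1.33 = 66.5 ox
66.5 ox × 1.1 = 73.15 fish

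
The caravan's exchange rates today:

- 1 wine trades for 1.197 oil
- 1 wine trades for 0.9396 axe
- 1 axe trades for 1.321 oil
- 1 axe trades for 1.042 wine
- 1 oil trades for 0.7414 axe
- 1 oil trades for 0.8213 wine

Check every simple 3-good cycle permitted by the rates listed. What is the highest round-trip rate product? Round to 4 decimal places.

1.0194

wine→axe→oil→wine: 0.9396 × 1.321 × 0.8213 = 1.01941
wine→oil→axe→wine: 1.197 × 0.7414 × 1.042 = 0.92473
Maximum is wine→axe→oil→wine at 1.0194; arbitrage exists.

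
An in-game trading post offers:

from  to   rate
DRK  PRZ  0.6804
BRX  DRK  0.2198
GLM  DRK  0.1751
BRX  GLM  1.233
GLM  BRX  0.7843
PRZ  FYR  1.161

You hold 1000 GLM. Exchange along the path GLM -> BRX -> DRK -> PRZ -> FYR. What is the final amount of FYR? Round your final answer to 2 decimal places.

1000 GLM × 0.7843 = 784.3 BRX
784.3 BRX × 0.2198 = 172.38914 DRK
172.38914 DRK × 0.6804 = 117.293570856 PRZ
117.293570856 PRZ × 1.161 = 136.177835763816 FYR

136.18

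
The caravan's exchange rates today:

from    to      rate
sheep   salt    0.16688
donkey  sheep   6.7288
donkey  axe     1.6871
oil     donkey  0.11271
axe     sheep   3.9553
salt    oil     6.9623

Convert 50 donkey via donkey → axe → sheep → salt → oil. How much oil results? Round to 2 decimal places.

387.66

50 donkey × 1.6871 = 84.355 axe
84.355 axe × 3.9553 = 333.6493315 sheep
333.6493315 sheep × 0.16688 = 55.67940044072 salt
55.67940044072 salt × 6.9623 = 387.656689688424856 oil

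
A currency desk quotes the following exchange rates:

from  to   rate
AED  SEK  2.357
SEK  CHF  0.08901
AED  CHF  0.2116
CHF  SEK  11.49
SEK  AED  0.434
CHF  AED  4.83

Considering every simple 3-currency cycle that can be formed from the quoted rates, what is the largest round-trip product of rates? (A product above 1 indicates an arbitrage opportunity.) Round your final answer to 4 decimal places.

1.0552

AED→CHF→SEK→AED: 0.2116 × 11.49 × 0.434 = 1.05518
AED→SEK→CHF→AED: 2.357 × 0.08901 × 4.83 = 1.01332
Maximum is AED→CHF→SEK→AED at 1.0552; arbitrage exists.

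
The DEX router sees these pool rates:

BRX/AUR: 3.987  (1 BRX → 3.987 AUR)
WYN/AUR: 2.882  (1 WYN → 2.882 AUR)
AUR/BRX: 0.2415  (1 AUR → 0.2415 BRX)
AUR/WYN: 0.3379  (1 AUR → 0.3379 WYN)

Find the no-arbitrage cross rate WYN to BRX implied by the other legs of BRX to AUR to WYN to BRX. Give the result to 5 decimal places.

0.74228

Known legs of the cycle: 3.987 × 0.3379 = 1.3472073
For no arbitrage the full-cycle product must be 1, so the missing rate is 1 / 1.3472073 ≈ 0.7422763.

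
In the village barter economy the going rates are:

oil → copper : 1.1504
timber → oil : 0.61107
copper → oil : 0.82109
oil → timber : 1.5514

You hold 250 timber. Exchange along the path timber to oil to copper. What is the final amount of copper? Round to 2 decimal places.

175.74

250 timber × 0.61107 = 152.7675 oil
152.7675 oil × 1.1504 = 175.743732 copper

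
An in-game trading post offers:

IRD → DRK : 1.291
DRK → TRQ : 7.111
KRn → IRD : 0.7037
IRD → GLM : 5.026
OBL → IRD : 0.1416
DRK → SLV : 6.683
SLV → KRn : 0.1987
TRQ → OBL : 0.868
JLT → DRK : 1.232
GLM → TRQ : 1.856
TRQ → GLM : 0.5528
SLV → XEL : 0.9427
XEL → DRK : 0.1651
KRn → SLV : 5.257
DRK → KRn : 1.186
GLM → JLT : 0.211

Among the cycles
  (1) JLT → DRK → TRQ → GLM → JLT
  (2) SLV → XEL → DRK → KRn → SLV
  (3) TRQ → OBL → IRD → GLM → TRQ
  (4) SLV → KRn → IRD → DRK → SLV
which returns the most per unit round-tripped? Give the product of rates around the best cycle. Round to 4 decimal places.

(1) 1.232 × 7.111 × 0.5528 × 0.211 = 1.02186
(2) 0.9427 × 0.1651 × 1.186 × 5.257 = 0.97038
(3) 0.868 × 0.1416 × 5.026 × 1.856 = 1.14652
(4) 0.1987 × 0.7037 × 1.291 × 6.683 = 1.20638
Highest is cycle (4) at 1.2064 (>1, arbitrage).

1.2064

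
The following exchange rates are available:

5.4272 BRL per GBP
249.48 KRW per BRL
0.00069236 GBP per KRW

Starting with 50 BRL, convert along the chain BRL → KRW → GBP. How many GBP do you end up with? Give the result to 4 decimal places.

8.6365

50 BRL × 249.48 = 12474 KRW
12474 KRW × 0.00069236 = 8.63649864 GBP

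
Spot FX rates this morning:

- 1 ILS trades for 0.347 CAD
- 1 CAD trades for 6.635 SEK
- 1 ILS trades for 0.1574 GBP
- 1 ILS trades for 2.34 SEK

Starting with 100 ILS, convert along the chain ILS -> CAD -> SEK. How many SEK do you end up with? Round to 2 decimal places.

100 ILS × 0.347 = 34.7 CAD
34.7 CAD × 6.635 = 230.2345 SEK

230.23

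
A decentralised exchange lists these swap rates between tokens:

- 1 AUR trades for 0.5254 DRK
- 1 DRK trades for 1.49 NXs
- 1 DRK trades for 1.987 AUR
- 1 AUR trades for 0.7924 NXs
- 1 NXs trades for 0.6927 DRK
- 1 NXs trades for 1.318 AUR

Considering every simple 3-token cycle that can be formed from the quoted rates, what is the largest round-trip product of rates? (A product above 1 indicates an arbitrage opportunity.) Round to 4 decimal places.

DRK→AUR→NXs→DRK: 1.987 × 0.7924 × 0.6927 = 1.09066
DRK→NXs→AUR→DRK: 1.49 × 1.318 × 0.5254 = 1.03179
Maximum is DRK→AUR→NXs→DRK at 1.0907; arbitrage exists.

1.0907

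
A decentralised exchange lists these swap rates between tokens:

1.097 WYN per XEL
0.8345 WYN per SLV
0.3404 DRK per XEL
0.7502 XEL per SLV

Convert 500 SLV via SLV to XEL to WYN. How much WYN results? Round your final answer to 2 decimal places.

500 SLV × 0.7502 = 375.1 XEL
375.1 XEL × 1.097 = 411.4847 WYN

411.48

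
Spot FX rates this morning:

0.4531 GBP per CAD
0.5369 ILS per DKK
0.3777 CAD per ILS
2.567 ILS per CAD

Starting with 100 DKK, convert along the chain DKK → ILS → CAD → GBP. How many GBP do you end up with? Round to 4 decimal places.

9.1883

100 DKK × 0.5369 = 53.69 ILS
53.69 ILS × 0.3777 = 20.278713 CAD
20.278713 CAD × 0.4531 = 9.1882848603 GBP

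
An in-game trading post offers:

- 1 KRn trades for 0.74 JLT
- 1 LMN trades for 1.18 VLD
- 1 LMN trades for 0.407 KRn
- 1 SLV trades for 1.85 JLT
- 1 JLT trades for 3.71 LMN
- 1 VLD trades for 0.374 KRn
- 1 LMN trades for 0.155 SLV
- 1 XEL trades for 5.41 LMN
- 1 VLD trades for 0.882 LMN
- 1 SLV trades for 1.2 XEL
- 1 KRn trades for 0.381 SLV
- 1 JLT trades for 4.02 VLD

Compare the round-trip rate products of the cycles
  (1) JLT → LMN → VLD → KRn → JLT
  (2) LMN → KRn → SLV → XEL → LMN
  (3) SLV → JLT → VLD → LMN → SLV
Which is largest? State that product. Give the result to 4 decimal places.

1.2116

(1) 3.71 × 1.18 × 0.374 × 0.74 = 1.21160
(2) 0.407 × 0.381 × 1.2 × 5.41 = 1.00669
(3) 1.85 × 4.02 × 0.882 × 0.155 = 1.01671
Highest is cycle (1) at 1.2116 (>1, arbitrage).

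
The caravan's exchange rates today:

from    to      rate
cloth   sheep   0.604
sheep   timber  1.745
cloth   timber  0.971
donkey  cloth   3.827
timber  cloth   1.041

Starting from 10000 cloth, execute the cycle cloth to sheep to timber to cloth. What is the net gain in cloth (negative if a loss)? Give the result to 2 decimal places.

10000 cloth × 0.604 = 6040 sheep
6040 sheep × 1.745 = 10539.8 timber
10539.8 timber × 1.041 = 10971.9318 cloth
Net change: 10971.9318 − 10000 = 971.9318 cloth

971.93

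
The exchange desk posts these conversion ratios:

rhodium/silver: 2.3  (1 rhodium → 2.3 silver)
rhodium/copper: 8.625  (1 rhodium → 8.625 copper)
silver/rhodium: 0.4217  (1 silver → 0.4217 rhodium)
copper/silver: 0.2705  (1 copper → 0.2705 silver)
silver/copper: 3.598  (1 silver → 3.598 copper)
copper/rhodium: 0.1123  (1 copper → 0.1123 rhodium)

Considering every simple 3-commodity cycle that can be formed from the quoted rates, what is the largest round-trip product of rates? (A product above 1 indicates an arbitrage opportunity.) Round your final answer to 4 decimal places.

silver→rhodium→copper→silver: 0.4217 × 8.625 × 0.2705 = 0.98385
silver→copper→rhodium→silver: 3.598 × 0.1123 × 2.3 = 0.92933
Maximum is silver→rhodium→copper→silver at 0.9839; no arbitrage — every cycle loses value.

0.9839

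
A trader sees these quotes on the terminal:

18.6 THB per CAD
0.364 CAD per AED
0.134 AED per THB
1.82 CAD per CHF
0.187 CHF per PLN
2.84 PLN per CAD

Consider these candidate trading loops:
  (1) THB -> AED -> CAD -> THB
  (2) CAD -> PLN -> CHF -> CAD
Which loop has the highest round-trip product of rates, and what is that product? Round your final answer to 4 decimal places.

(1) 0.134 × 0.364 × 18.6 = 0.90723
(2) 2.84 × 0.187 × 1.82 = 0.96657
Highest is cycle (2) at 0.9666 (≤1, no arbitrage).

0.9666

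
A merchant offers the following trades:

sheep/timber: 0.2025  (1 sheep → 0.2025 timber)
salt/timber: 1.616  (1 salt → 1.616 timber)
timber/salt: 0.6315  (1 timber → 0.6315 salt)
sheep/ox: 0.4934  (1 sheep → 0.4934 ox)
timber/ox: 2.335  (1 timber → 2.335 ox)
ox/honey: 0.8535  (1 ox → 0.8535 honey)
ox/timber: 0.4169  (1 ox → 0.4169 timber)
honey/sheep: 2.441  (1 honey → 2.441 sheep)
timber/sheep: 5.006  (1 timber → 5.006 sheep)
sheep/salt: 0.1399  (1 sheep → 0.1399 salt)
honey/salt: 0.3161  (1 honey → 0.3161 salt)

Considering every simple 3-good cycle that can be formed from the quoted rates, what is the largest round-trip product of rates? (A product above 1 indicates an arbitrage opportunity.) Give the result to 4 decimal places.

sheep→salt→timber→sheep: 0.1399 × 1.616 × 5.006 = 1.13175
ox→timber→sheep→ox: 0.4169 × 5.006 × 0.4934 = 1.02973
ox→honey→sheep→ox: 0.8535 × 2.441 × 0.4934 = 1.02795
Maximum is sheep→salt→timber→sheep at 1.1317; arbitrage exists.

1.1317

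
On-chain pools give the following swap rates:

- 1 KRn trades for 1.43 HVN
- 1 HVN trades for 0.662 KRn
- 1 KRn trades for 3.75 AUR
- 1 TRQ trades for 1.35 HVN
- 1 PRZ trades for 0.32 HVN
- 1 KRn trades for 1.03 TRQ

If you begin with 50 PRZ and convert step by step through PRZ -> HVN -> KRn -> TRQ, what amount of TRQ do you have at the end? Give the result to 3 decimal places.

10.910

50 PRZ × 0.32 = 16 HVN
16 HVN × 0.662 = 10.592 KRn
10.592 KRn × 1.03 = 10.90976 TRQ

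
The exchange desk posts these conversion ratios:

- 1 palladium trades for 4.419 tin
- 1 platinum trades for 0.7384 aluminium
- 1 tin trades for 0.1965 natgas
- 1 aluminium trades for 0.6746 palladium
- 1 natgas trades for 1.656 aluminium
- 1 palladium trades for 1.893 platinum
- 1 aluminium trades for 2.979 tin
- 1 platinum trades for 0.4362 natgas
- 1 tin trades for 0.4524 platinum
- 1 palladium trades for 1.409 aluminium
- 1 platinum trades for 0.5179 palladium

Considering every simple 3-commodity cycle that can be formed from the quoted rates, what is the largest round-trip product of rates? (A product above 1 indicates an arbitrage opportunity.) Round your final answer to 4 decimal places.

platinum→palladium→tin→platinum: 0.5179 × 4.419 × 0.4524 = 1.03536
platinum→aluminium→tin→platinum: 0.7384 × 2.979 × 0.4524 = 0.99514
natgas→aluminium→tin→natgas: 1.656 × 2.979 × 0.1965 = 0.96938
platinum→aluminium→palladium→platinum: 0.7384 × 0.6746 × 1.893 = 0.94295
Maximum is platinum→palladium→tin→platinum at 1.0354; arbitrage exists.

1.0354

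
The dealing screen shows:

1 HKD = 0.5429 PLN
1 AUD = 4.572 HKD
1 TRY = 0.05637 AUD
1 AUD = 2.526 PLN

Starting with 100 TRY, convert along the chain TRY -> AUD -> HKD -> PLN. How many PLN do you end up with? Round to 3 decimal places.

100 TRY × 0.05637 = 5.637 AUD
5.637 AUD × 4.572 = 25.772364 HKD
25.772364 HKD × 0.5429 = 13.9918164156 PLN

13.992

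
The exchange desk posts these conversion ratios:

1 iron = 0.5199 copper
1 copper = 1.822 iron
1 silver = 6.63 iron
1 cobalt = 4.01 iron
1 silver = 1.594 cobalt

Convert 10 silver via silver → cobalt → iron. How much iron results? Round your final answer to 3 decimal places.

63.919

10 silver × 1.594 = 15.94 cobalt
15.94 cobalt × 4.01 = 63.9194 iron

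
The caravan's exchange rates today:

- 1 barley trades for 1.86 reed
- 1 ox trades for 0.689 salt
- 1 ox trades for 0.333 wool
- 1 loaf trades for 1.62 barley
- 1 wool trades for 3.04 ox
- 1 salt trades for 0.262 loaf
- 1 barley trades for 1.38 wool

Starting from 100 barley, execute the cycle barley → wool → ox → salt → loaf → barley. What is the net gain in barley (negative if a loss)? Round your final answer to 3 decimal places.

100 barley × 1.38 = 138 wool
138 wool × 3.04 = 419.52 ox
419.52 ox × 0.689 = 289.04928 salt
289.04928 salt × 0.262 = 75.73091136 loaf
75.73091136 loaf × 1.62 = 122.6840764032 barley
Net change: 122.6840764032 − 100 = 22.6840764032 barley

22.684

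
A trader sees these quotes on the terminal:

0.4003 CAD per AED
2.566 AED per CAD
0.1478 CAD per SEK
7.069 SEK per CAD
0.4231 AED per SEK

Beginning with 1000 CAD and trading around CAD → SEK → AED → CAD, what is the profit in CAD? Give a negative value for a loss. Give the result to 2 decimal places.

197.25

1000 CAD × 7.069 = 7069 SEK
7069 SEK × 0.4231 = 2990.8939 AED
2990.8939 AED × 0.4003 = 1197.25482817 CAD
Net change: 1197.25482817 − 1000 = 197.25482817 CAD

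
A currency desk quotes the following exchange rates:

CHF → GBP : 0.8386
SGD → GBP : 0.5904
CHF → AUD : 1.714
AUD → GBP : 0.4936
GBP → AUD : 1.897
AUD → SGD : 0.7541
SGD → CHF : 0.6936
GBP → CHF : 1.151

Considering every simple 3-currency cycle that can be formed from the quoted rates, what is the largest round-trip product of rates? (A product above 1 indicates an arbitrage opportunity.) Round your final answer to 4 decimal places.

0.9738

AUD→GBP→CHF→AUD: 0.4936 × 1.151 × 1.714 = 0.97378
AUD→SGD→CHF→AUD: 0.7541 × 0.6936 × 1.714 = 0.89650
AUD→SGD→GBP→AUD: 0.7541 × 0.5904 × 1.897 = 0.84458
Maximum is AUD→GBP→CHF→AUD at 0.9738; no arbitrage — every cycle loses value.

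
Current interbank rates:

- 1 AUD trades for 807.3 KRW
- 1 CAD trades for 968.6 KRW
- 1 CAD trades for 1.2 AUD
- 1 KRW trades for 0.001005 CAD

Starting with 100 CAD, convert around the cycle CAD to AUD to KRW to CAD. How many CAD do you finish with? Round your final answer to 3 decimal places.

100 CAD × 1.2 = 120 AUD
120 AUD × 807.3 = 96876 KRW
96876 KRW × 0.001005 = 97.36038 CAD

97.360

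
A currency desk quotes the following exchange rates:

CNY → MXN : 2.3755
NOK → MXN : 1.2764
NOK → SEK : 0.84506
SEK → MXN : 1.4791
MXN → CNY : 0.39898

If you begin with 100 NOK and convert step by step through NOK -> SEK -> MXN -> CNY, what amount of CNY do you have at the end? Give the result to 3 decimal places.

49.870

100 NOK × 0.84506 = 84.506 SEK
84.506 SEK × 1.4791 = 124.9928246 MXN
124.9928246 MXN × 0.39898 = 49.869637158908 CNY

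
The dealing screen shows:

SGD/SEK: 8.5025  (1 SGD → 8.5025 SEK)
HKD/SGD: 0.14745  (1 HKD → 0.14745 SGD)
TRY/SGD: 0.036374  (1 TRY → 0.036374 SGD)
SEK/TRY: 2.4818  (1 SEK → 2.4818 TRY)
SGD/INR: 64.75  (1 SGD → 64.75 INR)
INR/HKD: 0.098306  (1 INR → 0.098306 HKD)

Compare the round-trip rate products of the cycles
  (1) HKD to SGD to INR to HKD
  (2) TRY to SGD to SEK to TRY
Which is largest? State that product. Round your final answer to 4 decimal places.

(1) 0.14745 × 64.75 × 0.098306 = 0.93857
(2) 0.036374 × 8.5025 × 2.4818 = 0.76755
Highest is cycle (1) at 0.9386 (≤1, no arbitrage).

0.9386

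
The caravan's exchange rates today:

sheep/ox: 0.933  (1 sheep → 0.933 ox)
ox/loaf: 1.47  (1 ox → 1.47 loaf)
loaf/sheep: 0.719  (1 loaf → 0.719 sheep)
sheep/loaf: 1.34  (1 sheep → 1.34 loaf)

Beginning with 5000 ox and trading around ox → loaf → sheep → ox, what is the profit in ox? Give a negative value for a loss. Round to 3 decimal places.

5000 ox × 1.47 = 7350 loaf
7350 loaf × 0.719 = 5284.65 sheep
5284.65 sheep × 0.933 = 4930.57845 ox
Net change: 4930.57845 − 5000 = -69.42155 ox

-69.422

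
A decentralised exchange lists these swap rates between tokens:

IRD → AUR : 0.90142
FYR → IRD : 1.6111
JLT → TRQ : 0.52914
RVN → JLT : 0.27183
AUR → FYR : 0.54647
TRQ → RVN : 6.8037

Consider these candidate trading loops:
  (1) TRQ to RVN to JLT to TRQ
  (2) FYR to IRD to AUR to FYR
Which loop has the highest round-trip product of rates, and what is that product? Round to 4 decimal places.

0.9786

(1) 6.8037 × 0.27183 × 0.52914 = 0.97862
(2) 1.6111 × 0.90142 × 0.54647 = 0.79363
Highest is cycle (1) at 0.9786 (≤1, no arbitrage).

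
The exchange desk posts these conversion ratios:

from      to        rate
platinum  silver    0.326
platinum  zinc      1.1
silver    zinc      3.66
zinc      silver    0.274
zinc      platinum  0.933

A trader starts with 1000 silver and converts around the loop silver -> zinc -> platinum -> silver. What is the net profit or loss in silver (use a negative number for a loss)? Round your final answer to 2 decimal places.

113.22

1000 silver × 3.66 = 3660 zinc
3660 zinc × 0.933 = 3414.78 platinum
3414.78 platinum × 0.326 = 1113.21828 silver
Net change: 1113.21828 − 1000 = 113.21828 silver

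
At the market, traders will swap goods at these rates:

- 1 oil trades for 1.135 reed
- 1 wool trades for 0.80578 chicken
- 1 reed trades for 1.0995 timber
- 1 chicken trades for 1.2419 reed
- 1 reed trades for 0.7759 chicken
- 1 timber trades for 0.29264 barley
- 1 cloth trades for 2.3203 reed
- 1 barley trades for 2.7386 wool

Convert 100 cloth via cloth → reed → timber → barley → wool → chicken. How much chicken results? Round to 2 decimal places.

164.75

100 cloth × 2.3203 = 232.03 reed
232.03 reed × 1.0995 = 255.116985 timber
255.116985 timber × 0.29264 = 74.6574344904 barley
74.6574344904 barley × 2.7386 = 204.45685009540944 wool
204.45685009540944 wool × 0.80578 = 164.7472406698790185632 chicken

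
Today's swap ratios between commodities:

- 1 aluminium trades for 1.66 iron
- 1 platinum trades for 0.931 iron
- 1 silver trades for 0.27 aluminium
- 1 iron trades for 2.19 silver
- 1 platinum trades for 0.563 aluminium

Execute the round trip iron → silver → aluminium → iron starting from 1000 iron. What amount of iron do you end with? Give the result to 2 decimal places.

981.56

1000 iron × 2.19 = 2190 silver
2190 silver × 0.27 = 591.3 aluminium
591.3 aluminium × 1.66 = 981.558 iron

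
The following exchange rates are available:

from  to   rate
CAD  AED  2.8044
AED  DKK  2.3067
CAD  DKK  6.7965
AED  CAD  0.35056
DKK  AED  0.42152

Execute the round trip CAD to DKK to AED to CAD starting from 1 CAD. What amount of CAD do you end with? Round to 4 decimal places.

1.0043

1 CAD × 6.7965 = 6.7965 DKK
6.7965 DKK × 0.42152 = 2.86486068 AED
2.86486068 AED × 0.35056 = 1.0043055599808 CAD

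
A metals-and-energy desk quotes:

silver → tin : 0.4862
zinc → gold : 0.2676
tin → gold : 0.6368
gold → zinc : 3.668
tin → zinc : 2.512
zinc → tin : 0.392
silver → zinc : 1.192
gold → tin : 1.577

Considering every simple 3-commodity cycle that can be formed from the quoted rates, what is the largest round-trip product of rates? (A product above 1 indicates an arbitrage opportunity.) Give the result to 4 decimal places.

zinc→gold→tin→zinc: 0.2676 × 1.577 × 2.512 = 1.06008
zinc→tin→gold→zinc: 0.392 × 0.6368 × 3.668 = 0.91563
Maximum is zinc→gold→tin→zinc at 1.0601; arbitrage exists.

1.0601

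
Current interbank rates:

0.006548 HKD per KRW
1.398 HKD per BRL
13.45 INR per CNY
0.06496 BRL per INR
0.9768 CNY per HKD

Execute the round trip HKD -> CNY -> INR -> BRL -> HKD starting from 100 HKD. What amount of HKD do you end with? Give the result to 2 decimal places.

100 HKD × 0.9768 = 97.68 CNY
97.68 CNY × 13.45 = 1313.796 INR
1313.796 INR × 0.06496 = 85.34418816 BRL
85.34418816 BRL × 1.398 = 119.31117504768 HKD

119.31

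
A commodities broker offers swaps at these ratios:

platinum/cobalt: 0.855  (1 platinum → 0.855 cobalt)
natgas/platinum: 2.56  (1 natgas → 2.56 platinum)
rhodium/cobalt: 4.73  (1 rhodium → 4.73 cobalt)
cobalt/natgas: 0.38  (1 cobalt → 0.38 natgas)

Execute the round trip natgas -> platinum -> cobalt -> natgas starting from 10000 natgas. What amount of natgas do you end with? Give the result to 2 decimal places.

10000 natgas × 2.56 = 25600 platinum
25600 platinum × 0.855 = 21888 cobalt
21888 cobalt × 0.38 = 8317.44 natgas

8317.44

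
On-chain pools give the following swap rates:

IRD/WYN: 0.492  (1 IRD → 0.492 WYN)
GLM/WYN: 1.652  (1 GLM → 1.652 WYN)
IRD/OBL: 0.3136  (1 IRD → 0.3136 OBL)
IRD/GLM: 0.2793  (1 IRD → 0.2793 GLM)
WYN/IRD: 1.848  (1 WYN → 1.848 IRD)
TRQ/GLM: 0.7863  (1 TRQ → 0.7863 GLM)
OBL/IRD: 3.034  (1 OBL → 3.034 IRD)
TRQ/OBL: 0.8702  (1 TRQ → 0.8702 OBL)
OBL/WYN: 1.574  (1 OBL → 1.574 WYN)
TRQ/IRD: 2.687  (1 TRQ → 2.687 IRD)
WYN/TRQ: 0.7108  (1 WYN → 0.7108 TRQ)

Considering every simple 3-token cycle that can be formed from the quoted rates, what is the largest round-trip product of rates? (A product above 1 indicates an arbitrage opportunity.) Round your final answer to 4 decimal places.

TRQ→OBL→WYN→TRQ: 0.8702 × 1.574 × 0.7108 = 0.97358
TRQ→IRD→WYN→TRQ: 2.687 × 0.492 × 0.7108 = 0.93968
TRQ→GLM→WYN→TRQ: 0.7863 × 1.652 × 0.7108 = 0.92331
IRD→OBL→WYN→IRD: 0.3136 × 1.574 × 1.848 = 0.91218
IRD→GLM→WYN→IRD: 0.2793 × 1.652 × 1.848 = 0.85267
Maximum is TRQ→OBL→WYN→TRQ at 0.9736; no arbitrage — every cycle loses value.

0.9736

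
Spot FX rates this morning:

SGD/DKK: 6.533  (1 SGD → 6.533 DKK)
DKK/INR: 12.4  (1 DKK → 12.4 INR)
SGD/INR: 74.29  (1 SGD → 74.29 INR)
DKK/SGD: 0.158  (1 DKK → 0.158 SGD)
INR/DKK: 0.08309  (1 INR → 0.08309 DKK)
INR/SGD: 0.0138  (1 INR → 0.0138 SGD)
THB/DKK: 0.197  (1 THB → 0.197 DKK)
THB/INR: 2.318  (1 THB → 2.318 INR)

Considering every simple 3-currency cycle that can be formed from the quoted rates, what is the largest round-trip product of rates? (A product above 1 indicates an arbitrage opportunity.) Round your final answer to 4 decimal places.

DKK→INR→SGD→DKK: 12.4 × 0.0138 × 6.533 = 1.11793
DKK→SGD→INR→DKK: 0.158 × 74.29 × 0.08309 = 0.97530
Maximum is DKK→INR→SGD→DKK at 1.1179; arbitrage exists.

1.1179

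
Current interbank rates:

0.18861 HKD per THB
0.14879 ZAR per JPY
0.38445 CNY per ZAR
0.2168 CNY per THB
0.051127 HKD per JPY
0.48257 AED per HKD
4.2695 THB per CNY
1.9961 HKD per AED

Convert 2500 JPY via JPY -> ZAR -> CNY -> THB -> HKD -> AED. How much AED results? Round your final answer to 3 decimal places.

55.572

2500 JPY × 0.14879 = 371.975 ZAR
371.975 ZAR × 0.38445 = 143.00578875 CNY
143.00578875 CNY × 4.2695 = 610.563215068125 THB
610.563215068125 THB × 0.18861 = 115.15832799399905625 HKD
115.15832799399905625 HKD × 0.48257 = 55.5719543400641245745625 AED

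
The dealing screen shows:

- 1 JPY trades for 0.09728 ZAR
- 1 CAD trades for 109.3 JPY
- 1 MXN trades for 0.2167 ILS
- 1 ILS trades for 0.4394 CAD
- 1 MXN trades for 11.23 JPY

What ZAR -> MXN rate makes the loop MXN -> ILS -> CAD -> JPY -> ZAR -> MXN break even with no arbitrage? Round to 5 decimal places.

Known legs of the cycle: 0.2167 × 0.4394 × 109.3 × 0.09728 = 1.01242459681792
For no arbitrage the full-cycle product must be 1, so the missing rate is 1 / 1.01242459681792 ≈ 0.9877279.

0.98773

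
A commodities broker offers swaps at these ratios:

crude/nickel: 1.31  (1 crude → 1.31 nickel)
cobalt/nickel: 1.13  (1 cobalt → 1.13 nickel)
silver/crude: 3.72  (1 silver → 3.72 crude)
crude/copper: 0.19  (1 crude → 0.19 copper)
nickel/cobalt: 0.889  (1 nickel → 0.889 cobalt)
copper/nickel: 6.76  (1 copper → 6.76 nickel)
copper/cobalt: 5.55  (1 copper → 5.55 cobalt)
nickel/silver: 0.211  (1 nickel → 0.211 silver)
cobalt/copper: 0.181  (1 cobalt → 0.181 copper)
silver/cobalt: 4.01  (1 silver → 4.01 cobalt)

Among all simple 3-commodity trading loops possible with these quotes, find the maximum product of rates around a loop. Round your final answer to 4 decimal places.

1.0877

cobalt→copper→nickel→cobalt: 0.181 × 6.76 × 0.889 = 1.08774
silver→crude→nickel→silver: 3.72 × 1.31 × 0.211 = 1.02825
cobalt→nickel→silver→cobalt: 1.13 × 0.211 × 4.01 = 0.95610
Maximum is cobalt→copper→nickel→cobalt at 1.0877; arbitrage exists.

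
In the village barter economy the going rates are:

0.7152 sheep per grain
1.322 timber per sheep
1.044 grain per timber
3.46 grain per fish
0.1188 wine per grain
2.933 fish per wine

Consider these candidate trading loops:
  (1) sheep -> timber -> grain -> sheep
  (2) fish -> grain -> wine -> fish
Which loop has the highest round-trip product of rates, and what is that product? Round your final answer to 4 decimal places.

1.2056

(1) 1.322 × 1.044 × 0.7152 = 0.98710
(2) 3.46 × 0.1188 × 2.933 = 1.20560
Highest is cycle (2) at 1.2056 (>1, arbitrage).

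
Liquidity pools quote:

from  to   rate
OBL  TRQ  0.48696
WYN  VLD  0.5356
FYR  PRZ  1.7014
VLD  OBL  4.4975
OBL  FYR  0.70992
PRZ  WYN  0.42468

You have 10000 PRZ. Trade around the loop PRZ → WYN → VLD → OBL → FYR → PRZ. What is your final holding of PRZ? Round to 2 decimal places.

12356.33

10000 PRZ × 0.42468 = 4246.8 WYN
4246.8 WYN × 0.5356 = 2274.58608 VLD
2274.58608 VLD × 4.4975 = 10229.9508948 OBL
10229.9508948 OBL × 0.70992 = 7262.446739236416 FYR
7262.446739236416 FYR × 1.7014 = 12356.3268821368381824 PRZ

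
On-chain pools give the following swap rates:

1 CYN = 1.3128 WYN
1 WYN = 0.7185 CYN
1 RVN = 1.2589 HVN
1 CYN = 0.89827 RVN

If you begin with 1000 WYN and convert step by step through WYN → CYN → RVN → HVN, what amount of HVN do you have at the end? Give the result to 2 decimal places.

812.50

1000 WYN × 0.7185 = 718.5 CYN
718.5 CYN × 0.89827 = 645.406995 RVN
645.406995 RVN × 1.2589 = 812.5028660055 HVN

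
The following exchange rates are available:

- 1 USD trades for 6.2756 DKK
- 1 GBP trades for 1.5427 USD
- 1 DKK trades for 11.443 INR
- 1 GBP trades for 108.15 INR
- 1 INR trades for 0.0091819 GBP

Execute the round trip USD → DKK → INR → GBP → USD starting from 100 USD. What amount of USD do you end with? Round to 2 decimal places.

100 USD × 6.2756 = 627.56 DKK
627.56 DKK × 11.443 = 7181.16908 INR
7181.16908 INR × 0.0091819 = 65.936776375652 GBP
65.936776375652 GBP × 1.5427 = 101.7206649147183404 USD

101.72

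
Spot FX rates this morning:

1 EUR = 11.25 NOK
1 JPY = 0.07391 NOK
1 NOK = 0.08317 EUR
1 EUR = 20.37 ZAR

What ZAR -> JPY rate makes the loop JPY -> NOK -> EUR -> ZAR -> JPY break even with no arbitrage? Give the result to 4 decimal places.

7.9862

Known legs of the cycle: 0.07391 × 0.08317 × 20.37 = 0.125216319039
For no arbitrage the full-cycle product must be 1, so the missing rate is 1 / 0.125216319039 ≈ 7.986179.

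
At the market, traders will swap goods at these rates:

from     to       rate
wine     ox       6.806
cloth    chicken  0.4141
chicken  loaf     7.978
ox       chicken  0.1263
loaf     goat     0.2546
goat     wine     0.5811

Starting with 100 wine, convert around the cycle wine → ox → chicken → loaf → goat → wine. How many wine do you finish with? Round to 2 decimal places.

100 wine × 6.806 = 680.6 ox
680.6 ox × 0.1263 = 85.95978 chicken
85.95978 chicken × 7.978 = 685.78712484 loaf
685.78712484 loaf × 0.2546 = 174.601401984264 goat
174.601401984264 goat × 0.5811 = 101.4608746930558104 wine

101.46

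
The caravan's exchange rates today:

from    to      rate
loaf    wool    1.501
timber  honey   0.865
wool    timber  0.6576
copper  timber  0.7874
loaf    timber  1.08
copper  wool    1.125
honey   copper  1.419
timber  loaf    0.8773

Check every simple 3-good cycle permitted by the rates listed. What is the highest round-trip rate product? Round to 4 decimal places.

timber→honey→copper→timber: 0.865 × 1.419 × 0.7874 = 0.96648
loaf→wool→timber→loaf: 1.501 × 0.6576 × 0.8773 = 0.86595
Maximum is timber→honey→copper→timber at 0.9665; no arbitrage — every cycle loses value.

0.9665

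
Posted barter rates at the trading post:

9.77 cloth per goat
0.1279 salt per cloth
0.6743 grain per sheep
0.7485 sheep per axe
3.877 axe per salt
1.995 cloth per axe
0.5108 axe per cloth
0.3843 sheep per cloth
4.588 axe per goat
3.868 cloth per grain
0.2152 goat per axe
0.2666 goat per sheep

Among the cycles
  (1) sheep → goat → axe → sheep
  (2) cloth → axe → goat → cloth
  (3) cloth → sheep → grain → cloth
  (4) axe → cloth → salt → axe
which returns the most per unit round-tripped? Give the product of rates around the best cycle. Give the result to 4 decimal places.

1.0740

(1) 0.2666 × 4.588 × 0.7485 = 0.91554
(2) 0.5108 × 0.2152 × 9.77 = 1.07396
(3) 0.3843 × 0.6743 × 3.868 = 1.00233
(4) 1.995 × 0.1279 × 3.877 = 0.98926
Highest is cycle (2) at 1.0740 (>1, arbitrage).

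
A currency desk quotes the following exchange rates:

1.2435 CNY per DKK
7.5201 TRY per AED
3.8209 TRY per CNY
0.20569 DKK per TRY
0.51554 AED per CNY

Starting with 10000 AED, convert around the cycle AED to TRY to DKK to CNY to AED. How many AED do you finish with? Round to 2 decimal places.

10000 AED × 7.5201 = 75201 TRY
75201 TRY × 0.20569 = 15468.09369 DKK
15468.09369 DKK × 1.2435 = 19234.574503515 CNY
19234.574503515 CNY × 0.51554 = 9916.1925395421231 AED

9916.19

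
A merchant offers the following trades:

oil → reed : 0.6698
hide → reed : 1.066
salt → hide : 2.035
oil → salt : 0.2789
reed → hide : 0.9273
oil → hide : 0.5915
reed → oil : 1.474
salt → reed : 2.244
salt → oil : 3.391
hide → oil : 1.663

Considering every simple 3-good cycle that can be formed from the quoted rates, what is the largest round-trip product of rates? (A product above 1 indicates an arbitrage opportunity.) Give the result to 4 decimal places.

oil→reed→hide→oil: 0.6698 × 0.9273 × 1.663 = 1.03290
oil→salt→hide→oil: 0.2789 × 2.035 × 1.663 = 0.94385
oil→hide→reed→oil: 0.5915 × 1.066 × 1.474 = 0.92941
oil→salt→reed→oil: 0.2789 × 2.244 × 1.474 = 0.92251
Maximum is oil→reed→hide→oil at 1.0329; arbitrage exists.

1.0329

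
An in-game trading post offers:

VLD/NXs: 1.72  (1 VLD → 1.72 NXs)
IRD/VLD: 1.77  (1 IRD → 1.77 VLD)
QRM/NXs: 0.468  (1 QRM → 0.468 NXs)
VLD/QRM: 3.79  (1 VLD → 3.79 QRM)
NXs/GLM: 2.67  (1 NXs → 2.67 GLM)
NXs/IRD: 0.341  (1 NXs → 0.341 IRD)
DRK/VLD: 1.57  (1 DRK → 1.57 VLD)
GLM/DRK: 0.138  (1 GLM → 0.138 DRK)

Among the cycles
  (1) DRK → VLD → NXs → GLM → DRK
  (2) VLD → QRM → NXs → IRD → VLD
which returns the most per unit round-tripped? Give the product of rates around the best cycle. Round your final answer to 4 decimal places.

(1) 1.57 × 1.72 × 2.67 × 0.138 = 0.99499
(2) 3.79 × 0.468 × 0.341 × 1.77 = 1.07056
Highest is cycle (2) at 1.0706 (>1, arbitrage).

1.0706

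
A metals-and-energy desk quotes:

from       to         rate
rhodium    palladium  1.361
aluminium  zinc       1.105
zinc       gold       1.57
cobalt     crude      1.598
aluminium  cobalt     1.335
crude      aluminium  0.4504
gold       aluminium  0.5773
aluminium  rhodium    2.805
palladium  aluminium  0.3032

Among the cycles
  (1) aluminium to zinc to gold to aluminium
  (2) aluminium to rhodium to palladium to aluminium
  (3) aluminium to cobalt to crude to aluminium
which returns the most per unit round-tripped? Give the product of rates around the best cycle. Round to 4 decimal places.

1.1575

(1) 1.105 × 1.57 × 0.5773 = 1.00153
(2) 2.805 × 1.361 × 0.3032 = 1.15750
(3) 1.335 × 1.598 × 0.4504 = 0.96085
Highest is cycle (2) at 1.1575 (>1, arbitrage).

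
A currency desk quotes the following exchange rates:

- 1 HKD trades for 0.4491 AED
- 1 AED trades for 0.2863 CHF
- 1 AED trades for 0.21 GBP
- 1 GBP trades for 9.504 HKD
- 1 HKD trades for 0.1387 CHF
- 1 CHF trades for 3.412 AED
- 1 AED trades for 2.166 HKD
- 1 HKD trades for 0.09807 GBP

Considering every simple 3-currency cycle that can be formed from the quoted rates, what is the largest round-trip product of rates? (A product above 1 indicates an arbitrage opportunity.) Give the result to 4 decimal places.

1.0250

AED→HKD→CHF→AED: 2.166 × 0.1387 × 3.412 = 1.02505
AED→GBP→HKD→AED: 0.21 × 9.504 × 0.4491 = 0.89633
Maximum is AED→HKD→CHF→AED at 1.0250; arbitrage exists.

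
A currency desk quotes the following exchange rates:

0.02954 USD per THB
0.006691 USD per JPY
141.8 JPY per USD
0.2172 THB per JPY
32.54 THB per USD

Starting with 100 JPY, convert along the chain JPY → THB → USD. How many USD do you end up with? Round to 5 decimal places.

100 JPY × 0.2172 = 21.72 THB
21.72 THB × 0.02954 = 0.6416088 USD

0.64161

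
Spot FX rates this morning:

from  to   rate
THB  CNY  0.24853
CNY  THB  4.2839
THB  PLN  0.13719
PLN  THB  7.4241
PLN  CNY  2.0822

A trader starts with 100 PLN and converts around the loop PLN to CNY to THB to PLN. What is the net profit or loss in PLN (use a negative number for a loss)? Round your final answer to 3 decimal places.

22.373

100 PLN × 2.0822 = 208.22 CNY
208.22 CNY × 4.2839 = 891.993658 THB
891.993658 THB × 0.13719 = 122.37260994102 PLN
Net change: 122.37260994102 − 100 = 22.37260994102 PLN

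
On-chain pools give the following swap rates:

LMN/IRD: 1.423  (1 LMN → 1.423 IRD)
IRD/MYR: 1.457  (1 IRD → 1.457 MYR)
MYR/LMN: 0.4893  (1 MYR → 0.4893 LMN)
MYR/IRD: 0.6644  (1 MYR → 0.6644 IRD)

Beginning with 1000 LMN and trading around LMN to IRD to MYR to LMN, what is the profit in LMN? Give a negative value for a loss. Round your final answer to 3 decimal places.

14.471

1000 LMN × 1.423 = 1423 IRD
1423 IRD × 1.457 = 2073.311 MYR
2073.311 MYR × 0.4893 = 1014.4710723 LMN
Net change: 1014.4710723 − 1000 = 14.4710723 LMN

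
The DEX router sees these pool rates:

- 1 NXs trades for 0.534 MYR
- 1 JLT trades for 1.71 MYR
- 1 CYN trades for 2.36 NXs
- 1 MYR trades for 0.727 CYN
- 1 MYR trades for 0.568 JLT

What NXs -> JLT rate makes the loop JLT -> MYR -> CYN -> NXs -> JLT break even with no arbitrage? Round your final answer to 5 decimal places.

Known legs of the cycle: 1.71 × 0.727 × 2.36 = 2.9338812
For no arbitrage the full-cycle product must be 1, so the missing rate is 1 / 2.9338812 ≈ 0.3408454.

0.34085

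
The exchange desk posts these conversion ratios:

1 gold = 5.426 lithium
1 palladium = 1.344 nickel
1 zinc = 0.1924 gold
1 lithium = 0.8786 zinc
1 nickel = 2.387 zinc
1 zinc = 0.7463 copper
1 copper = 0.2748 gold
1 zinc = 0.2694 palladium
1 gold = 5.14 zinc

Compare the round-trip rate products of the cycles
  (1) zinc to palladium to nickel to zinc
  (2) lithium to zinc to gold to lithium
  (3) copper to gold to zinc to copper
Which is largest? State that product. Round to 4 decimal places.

1.0541

(1) 0.2694 × 1.344 × 2.387 = 0.86427
(2) 0.8786 × 0.1924 × 5.426 = 0.91723
(3) 0.2748 × 5.14 × 0.7463 = 1.05413
Highest is cycle (3) at 1.0541 (>1, arbitrage).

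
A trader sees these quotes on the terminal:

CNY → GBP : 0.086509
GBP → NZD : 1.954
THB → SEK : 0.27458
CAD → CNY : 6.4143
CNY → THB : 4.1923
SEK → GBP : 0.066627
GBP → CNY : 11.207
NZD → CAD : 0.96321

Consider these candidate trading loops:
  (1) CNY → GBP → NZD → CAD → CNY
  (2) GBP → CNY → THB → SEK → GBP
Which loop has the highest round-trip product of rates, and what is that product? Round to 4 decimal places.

(1) 0.086509 × 1.954 × 0.96321 × 6.4143 = 1.04437
(2) 11.207 × 4.1923 × 0.27458 × 0.066627 = 0.85953
Highest is cycle (1) at 1.0444 (>1, arbitrage).

1.0444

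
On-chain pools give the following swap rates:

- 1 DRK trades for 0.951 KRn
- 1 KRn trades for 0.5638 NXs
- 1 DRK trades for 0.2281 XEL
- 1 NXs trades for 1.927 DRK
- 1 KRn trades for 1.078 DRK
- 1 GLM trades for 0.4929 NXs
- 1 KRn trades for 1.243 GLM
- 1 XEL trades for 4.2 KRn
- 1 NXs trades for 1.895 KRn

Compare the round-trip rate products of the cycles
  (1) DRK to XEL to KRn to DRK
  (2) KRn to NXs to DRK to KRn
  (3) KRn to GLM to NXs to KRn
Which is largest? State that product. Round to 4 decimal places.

1.1610

(1) 0.2281 × 4.2 × 1.078 = 1.03275
(2) 0.5638 × 1.927 × 0.951 = 1.03321
(3) 1.243 × 0.4929 × 1.895 = 1.16102
Highest is cycle (3) at 1.1610 (>1, arbitrage).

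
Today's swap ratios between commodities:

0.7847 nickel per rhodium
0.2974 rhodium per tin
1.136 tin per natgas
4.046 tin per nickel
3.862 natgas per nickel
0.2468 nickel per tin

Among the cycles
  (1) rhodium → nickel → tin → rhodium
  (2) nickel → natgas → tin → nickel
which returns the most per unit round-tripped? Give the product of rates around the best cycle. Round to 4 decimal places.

1.0828

(1) 0.7847 × 4.046 × 0.2974 = 0.94421
(2) 3.862 × 1.136 × 0.2468 = 1.08277
Highest is cycle (2) at 1.0828 (>1, arbitrage).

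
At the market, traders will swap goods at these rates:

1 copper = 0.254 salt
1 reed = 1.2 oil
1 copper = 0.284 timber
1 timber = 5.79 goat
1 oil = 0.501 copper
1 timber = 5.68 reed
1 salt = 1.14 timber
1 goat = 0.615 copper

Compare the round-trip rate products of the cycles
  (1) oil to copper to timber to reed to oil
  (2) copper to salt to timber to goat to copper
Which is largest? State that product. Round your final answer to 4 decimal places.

(1) 0.501 × 0.284 × 5.68 × 1.2 = 0.96981
(2) 0.254 × 1.14 × 5.79 × 0.615 = 1.03108
Highest is cycle (2) at 1.0311 (>1, arbitrage).

1.0311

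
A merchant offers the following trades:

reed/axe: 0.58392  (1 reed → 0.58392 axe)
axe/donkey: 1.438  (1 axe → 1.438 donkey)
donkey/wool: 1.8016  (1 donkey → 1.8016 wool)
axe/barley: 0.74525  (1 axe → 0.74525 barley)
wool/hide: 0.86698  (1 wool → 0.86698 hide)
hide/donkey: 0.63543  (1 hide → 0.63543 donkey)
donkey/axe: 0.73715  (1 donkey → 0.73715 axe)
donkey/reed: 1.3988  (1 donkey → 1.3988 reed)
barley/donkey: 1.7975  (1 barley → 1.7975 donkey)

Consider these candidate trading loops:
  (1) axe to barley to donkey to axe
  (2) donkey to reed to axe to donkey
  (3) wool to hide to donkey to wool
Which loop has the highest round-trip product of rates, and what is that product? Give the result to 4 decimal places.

1.1745

(1) 0.74525 × 1.7975 × 0.73715 = 0.98748
(2) 1.3988 × 0.58392 × 1.438 = 1.17454
(3) 0.86698 × 0.63543 × 1.8016 = 0.99251
Highest is cycle (2) at 1.1745 (>1, arbitrage).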